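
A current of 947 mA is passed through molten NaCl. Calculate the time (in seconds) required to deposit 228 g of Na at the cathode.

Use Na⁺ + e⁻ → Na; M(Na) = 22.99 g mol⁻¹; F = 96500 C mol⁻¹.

n(Na) = m/M = 228 / 22.99 = 9.917 mol.
Each Na atom requires 1 electron, so n(e⁻) = 1 × 9.917 = 9.917 mol.
Q = n(e⁻)·F = 9.917 × 96500 = 957000 C.
t = Q/I = 957000 / 0.9470 A = 1011000 s.

1.01 × 10⁶ s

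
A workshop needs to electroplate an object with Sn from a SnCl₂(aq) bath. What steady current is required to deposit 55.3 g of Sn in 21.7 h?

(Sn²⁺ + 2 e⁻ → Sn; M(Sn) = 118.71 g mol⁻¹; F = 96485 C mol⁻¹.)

1.15 A

n(Sn) = 55.3 / 118.71 = 0.4658 mol.
n(e⁻) = 2 × 0.4658 = 0.9317 mol.
Q = n(e⁻)·F = 0.9317 × 96485 = 89890 C.
I = Q/t = 89890 / 78120 s = 1.15 A.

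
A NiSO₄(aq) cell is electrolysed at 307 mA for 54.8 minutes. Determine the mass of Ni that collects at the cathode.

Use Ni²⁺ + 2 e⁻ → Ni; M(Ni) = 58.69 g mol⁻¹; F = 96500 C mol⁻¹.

0.307 g

Q = I·t = 0.3070 A × 3288.0 s = 1009 C.
n(e⁻) = Q/F = 1009 / 96500 = 0.01046 mol.
Ni²⁺ + 2 e⁻ → Ni, so n(Ni) = n(e⁻)/2 = 0.005230 mol.
m = n·M = 0.005230 × 58.69 = 0.307 g.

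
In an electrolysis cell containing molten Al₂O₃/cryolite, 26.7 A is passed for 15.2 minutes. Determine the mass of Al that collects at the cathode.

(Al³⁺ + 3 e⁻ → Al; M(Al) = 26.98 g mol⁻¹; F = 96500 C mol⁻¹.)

2.27 g

Q = I·t = 26.70 A × 912.00 s = 24350 C.
n(e⁻) = Q/F = 24350 / 96500 = 0.2523 mol.
Al³⁺ + 3 e⁻ → Al, so n(Al) = n(e⁻)/3 = 0.08411 mol.
m = n·M = 0.08411 × 26.98 = 2.27 g.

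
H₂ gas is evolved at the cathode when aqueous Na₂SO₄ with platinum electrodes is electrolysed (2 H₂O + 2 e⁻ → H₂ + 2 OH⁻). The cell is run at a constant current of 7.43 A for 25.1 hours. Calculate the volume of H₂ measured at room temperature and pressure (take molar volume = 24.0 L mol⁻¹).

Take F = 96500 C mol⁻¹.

83.5 L

Q = I·t = 7.430 A × 90360 s = 671400 C.
n(e⁻) = Q/F = 671400 / 96500 = 6.957 mol.
2 electrons are transferred per H₂ molecule, so n(H₂) = 6.957 / 2 = 3.479 mol.
V = n × V_m = 3.479 × 24.0 = 83.5 L.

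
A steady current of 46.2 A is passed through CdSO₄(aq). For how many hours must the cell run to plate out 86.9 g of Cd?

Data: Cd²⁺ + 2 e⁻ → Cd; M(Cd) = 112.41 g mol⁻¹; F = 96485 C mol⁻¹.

n(Cd) = m/M = 86.9 / 112.41 = 0.7731 mol.
Each Cd atom requires 2 electrons, so n(e⁻) = 2 × 0.7731 = 1.546 mol.
Q = n(e⁻)·F = 1.546 × 96485 = 149200 C.
t = Q/I = 149200 / 46.20 A = 3229 s = 0.897 h.

0.897 h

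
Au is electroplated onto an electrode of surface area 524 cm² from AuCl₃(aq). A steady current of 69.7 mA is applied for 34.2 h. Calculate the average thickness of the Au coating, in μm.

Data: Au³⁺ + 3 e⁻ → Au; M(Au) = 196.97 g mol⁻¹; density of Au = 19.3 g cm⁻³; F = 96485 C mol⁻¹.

5.77 μm

Q = I·t = 0.06970 × 123120 = 8581 C; n(e⁻) = 0.08894 mol.
n(Au) = n(e⁻)/3 = 0.02965 mol, so m = 0.02965 × 196.97 = 5.840 g.
Volume = m/ρ = 5.840 / 19.3 = 0.3026 cm³.
Thickness = V/A = 0.3026 / 524 = 5.77 × 10⁻⁴ cm = 5.77 μm.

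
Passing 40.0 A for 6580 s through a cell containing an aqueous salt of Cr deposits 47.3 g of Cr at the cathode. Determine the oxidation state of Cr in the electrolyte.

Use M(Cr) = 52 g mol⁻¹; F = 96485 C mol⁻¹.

Q = I·t = 40.00 A × 6580.0 s = 263200 C, so n(e⁻) = 263200/96485 = 2.728 mol.
n(Cr) deposited = 47.3 / 52 = 0.9096 mol.
Electrons per atom = n(e⁻)/n(Cr) = 2.728 / 0.9096 = 3.00 ≈ 3, so the ion is Cr³⁺.

+3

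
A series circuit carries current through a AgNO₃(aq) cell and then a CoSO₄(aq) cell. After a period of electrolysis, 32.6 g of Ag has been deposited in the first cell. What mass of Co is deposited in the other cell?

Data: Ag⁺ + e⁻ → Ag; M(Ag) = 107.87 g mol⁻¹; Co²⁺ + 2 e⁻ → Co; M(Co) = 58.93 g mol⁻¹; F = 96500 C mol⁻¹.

n(Ag) = 32.6 / 107.87 = 0.3022 mol.
Since Ag⁺ + e⁻ → Ag, n(e⁻) passed = 1 × 0.3022 = 0.3022 mol.
Cells in series carry the same charge, so the same 0.3022 mol of electrons passes through cell 2.
Co²⁺ + 2 e⁻ → Co, so n(Co) = 0.3022 / 2 = 0.1511 mol.
m(Co) = 0.1511 × 58.93 = 8.90 g.

8.90 g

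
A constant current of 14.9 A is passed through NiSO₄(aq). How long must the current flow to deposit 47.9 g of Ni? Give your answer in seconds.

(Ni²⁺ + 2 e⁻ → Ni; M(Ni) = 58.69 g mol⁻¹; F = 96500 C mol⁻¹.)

n(Ni) = m/M = 47.9 / 58.69 = 0.8162 mol.
Each Ni atom requires 2 electrons, so n(e⁻) = 2 × 0.8162 = 1.632 mol.
Q = n(e⁻)·F = 1.632 × 96500 = 157500 C.
t = Q/I = 157500 / 14.90 A = 10570 s.

10600 s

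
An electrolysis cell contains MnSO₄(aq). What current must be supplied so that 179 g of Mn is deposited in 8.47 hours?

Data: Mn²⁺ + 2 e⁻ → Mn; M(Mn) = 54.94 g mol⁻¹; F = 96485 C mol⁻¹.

20.6 A

n(Mn) = 179 / 54.94 = 3.258 mol.
n(e⁻) = 2 × 3.258 = 6.516 mol.
Q = n(e⁻)·F = 6.516 × 96485 = 628700 C.
I = Q/t = 628700 / 30492 s = 20.6 A.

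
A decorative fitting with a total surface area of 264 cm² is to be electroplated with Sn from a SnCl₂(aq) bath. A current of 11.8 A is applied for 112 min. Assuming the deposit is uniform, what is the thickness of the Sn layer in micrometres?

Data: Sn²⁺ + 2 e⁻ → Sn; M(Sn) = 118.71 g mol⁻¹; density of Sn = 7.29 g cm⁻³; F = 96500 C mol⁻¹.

Q = I·t = 11.80 × 6720.0 = 79300 C; n(e⁻) = 0.8217 mol.
n(Sn) = n(e⁻)/2 = 0.4109 mol, so m = 0.4109 × 118.71 = 48.77 g.
Volume = m/ρ = 48.77 / 7.29 = 6.690 cm³.
Thickness = V/A = 6.690 / 264 = 0.0253 cm = 253 μm.

253 μm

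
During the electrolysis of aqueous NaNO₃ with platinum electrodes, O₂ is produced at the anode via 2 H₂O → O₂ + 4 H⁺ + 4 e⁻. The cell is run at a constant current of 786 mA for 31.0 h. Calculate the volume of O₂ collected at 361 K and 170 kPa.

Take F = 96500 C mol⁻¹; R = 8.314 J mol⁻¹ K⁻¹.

Q = I·t = 0.7860 A × 111600 s = 87720 C.
n(e⁻) = Q/F = 87720 / 96500 = 0.9090 mol.
4 electrons are transferred per O₂ molecule, so n(O₂) = 0.9090 / 4 = 0.2272 mol.
V = nRT/P = (0.2272 × 8.314 × 361) / (170 × 10³ Pa) = 0.00401 m³ = 4.01 L.

4.01 L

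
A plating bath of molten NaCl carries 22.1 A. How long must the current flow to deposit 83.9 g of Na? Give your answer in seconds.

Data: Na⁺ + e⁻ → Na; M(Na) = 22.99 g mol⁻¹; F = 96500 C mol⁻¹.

n(Na) = m/M = 83.9 / 22.99 = 3.649 mol.
Each Na atom requires 1 electron, so n(e⁻) = 1 × 3.649 = 3.649 mol.
Q = n(e⁻)·F = 3.649 × 96500 = 352200 C.
t = Q/I = 352200 / 22.10 A = 15940 s.

15900 s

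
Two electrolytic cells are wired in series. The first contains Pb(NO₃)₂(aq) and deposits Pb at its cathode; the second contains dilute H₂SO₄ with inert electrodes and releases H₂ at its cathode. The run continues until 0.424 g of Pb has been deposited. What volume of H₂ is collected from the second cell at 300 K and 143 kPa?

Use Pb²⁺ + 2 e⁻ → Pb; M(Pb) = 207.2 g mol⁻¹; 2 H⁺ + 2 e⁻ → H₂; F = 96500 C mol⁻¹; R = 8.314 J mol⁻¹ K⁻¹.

0.0357 L

n(Pb) = 0.424 / 207.2 = 0.002046 mol, so n(e⁻) = 2 × 0.002046 = 0.004093 mol.
The cells are in series, so the same 0.004093 mol of electrons passes through the second cell.
2 H⁺ + 2 e⁻ → H₂ — 2 mol e⁻ per mol H₂, so n(H₂) = 0.004093/2 = 0.002046 mol.
V = nRT/P = (0.002046 × 8.314 × 300) / (143 × 10³) = 3.57 × 10⁻⁵ m³ = 0.0357 L.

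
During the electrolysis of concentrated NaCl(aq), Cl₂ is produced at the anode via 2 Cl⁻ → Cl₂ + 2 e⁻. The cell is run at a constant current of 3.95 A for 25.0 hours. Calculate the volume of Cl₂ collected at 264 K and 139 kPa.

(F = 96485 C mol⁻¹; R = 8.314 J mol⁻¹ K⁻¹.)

29.1 L

Q = I·t = 3.950 A × 90000 s = 355500 C.
n(e⁻) = Q/F = 355500 / 96485 = 3.685 mol.
2 electrons are transferred per Cl₂ molecule, so n(Cl₂) = 3.685 / 2 = 1.842 mol.
V = nRT/P = (1.842 × 8.314 × 264) / (139 × 10³ Pa) = 0.0291 m³ = 29.1 L.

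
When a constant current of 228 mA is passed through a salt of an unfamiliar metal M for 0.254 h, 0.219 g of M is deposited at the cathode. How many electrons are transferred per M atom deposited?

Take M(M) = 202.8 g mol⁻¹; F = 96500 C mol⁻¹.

Q = I·t = 0.2280 A × 914.40 s = 208.5 C, so n(e⁻) = 208.5/96500 = 0.002160 mol.
n(M) deposited = 0.219 / 202.8 = 0.001080 mol.
Electrons per atom = n(e⁻)/n(M) = 0.002160 / 0.001080 = 2.00 ≈ 2, so the ion is M²⁺.

2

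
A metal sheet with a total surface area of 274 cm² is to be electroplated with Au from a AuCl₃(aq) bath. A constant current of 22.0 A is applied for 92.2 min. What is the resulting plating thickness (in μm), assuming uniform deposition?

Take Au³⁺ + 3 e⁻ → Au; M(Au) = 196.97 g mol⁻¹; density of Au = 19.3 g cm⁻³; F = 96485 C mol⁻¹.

Q = I·t = 22.00 × 5532.0 = 121700 C; n(e⁻) = 1.261 mol.
n(Au) = n(e⁻)/3 = 0.4205 mol, so m = 0.4205 × 196.97 = 82.82 g.
Volume = m/ρ = 82.82 / 19.3 = 4.291 cm³.
Thickness = V/A = 4.291 / 274 = 0.0157 cm = 157 μm.

157 μm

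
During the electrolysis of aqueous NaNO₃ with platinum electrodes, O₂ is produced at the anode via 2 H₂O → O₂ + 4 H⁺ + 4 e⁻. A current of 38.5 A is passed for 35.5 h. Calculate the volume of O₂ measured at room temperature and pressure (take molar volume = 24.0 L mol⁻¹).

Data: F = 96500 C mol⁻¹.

306 L

Q = I·t = 38.50 A × 127800 s = 4920000 C.
n(e⁻) = Q/F = 4920000 / 96500 = 50.99 mol.
4 electrons are transferred per O₂ molecule, so n(O₂) = 50.99 / 4 = 12.75 mol.
V = n × V_m = 12.75 × 24.0 = 306 L.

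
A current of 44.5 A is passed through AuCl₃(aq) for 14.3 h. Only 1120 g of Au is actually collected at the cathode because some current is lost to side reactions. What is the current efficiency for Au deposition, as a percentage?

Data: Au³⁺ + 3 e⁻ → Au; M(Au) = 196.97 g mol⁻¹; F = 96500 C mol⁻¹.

71.9 %

Q = I·t = 44.50 × 51480 = 2291000 C; n(e⁻) = 2291000/96500 = 23.74 mol.
Theoretical n(Au) = n(e⁻)/3 = 7.913 mol, i.e. m_theo = 7.913 × 196.97 = 1559 g.
Efficiency = m_actual / m_theo = 1120 / 1559 = 71.9 %.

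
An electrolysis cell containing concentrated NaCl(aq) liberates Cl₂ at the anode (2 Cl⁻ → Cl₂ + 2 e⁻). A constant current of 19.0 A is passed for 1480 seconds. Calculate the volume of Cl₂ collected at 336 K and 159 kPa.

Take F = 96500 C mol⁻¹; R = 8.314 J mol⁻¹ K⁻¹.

Q = I·t = 19.00 A × 1480.0 s = 28120 C.
n(e⁻) = Q/F = 28120 / 96500 = 0.2914 mol.
2 electrons are transferred per Cl₂ molecule, so n(Cl₂) = 0.2914 / 2 = 0.1457 mol.
V = nRT/P = (0.1457 × 8.314 × 336) / (159 × 10³ Pa) = 0.00256 m³ = 2.56 L.

2.56 L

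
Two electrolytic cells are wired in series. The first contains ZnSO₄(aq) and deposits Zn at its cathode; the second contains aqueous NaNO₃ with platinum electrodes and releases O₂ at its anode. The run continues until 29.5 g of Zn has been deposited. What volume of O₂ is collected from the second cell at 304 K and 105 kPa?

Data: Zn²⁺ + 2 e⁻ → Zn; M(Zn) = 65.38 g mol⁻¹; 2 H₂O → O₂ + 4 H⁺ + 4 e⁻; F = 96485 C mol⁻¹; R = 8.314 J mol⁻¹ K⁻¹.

5.43 L

n(Zn) = 29.5 / 65.38 = 0.4512 mol, so n(e⁻) = 2 × 0.4512 = 0.9024 mol.
The cells are in series, so the same 0.9024 mol of electrons passes through the second cell.
2 H₂O → O₂ + 4 H⁺ + 4 e⁻ — 4 mol e⁻ per mol O₂, so n(O₂) = 0.9024/4 = 0.2256 mol.
V = nRT/P = (0.2256 × 8.314 × 304) / (105 × 10³) = 0.00543 m³ = 5.43 L.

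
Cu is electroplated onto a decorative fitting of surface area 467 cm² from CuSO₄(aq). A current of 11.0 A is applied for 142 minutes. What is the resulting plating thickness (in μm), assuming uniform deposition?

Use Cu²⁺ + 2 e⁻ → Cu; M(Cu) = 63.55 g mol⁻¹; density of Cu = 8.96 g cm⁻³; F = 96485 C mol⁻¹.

Q = I·t = 11.00 × 8520.0 = 93720 C; n(e⁻) = 0.9713 mol.
n(Cu) = n(e⁻)/2 = 0.4857 mol, so m = 0.4857 × 63.55 = 30.86 g.
Volume = m/ρ = 30.86 / 8.96 = 3.445 cm³.
Thickness = V/A = 3.445 / 467 = 0.00738 cm = 73.8 μm.

73.8 μm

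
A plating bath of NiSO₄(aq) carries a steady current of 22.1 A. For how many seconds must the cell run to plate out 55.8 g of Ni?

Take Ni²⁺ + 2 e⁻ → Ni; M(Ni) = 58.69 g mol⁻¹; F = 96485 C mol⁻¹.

n(Ni) = m/M = 55.8 / 58.69 = 0.9508 mol.
Each Ni atom requires 2 electrons, so n(e⁻) = 2 × 0.9508 = 1.902 mol.
Q = n(e⁻)·F = 1.902 × 96485 = 183500 C.
t = Q/I = 183500 / 22.10 A = 8302 s.

8300 s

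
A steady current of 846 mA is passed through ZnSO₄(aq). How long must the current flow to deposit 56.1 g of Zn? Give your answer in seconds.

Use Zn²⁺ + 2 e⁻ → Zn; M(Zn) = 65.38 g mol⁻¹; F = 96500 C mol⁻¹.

n(Zn) = m/M = 56.1 / 65.38 = 0.8581 mol.
Each Zn atom requires 2 electrons, so n(e⁻) = 2 × 0.8581 = 1.716 mol.
Q = n(e⁻)·F = 1.716 × 96500 = 165600 C.
t = Q/I = 165600 / 0.8460 A = 195800 s.

1.96 × 10⁵ s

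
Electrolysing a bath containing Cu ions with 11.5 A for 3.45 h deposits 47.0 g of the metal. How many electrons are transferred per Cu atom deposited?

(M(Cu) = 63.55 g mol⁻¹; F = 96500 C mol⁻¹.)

2

Q = I·t = 11.50 A × 12420 s = 142800 C, so n(e⁻) = 142800/96500 = 1.480 mol.
n(Cu) deposited = 47.0 / 63.55 = 0.7396 mol.
Electrons per atom = n(e⁻)/n(Cu) = 1.480 / 0.7396 = 2.00 ≈ 2, so the ion is Cu²⁺.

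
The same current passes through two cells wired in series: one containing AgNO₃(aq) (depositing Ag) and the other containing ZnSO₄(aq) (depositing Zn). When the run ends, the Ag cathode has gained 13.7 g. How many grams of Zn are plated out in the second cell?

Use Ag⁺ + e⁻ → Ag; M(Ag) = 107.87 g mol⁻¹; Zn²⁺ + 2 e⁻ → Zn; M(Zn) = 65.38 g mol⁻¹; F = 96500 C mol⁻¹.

4.15 g

n(Ag) = 13.7 / 107.87 = 0.1270 mol.
Since Ag⁺ + e⁻ → Ag, n(e⁻) passed = 1 × 0.1270 = 0.1270 mol.
Cells in series carry the same charge, so the same 0.1270 mol of electrons passes through cell 2.
Zn²⁺ + 2 e⁻ → Zn, so n(Zn) = 0.1270 / 2 = 0.06350 mol.
m(Zn) = 0.06350 × 65.38 = 4.15 g.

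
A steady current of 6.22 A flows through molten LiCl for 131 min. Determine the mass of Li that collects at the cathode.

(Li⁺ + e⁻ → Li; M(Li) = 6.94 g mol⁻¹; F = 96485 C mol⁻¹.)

Q = I·t = 6.220 A × 7860.0 s = 48890 C.
n(e⁻) = Q/F = 48890 / 96485 = 0.5067 mol.
Li⁺ + e⁻ → Li, so n(Li) = n(e⁻)/1 = 0.5067 mol.
m = n·M = 0.5067 × 6.94 = 3.52 g.

3.52 g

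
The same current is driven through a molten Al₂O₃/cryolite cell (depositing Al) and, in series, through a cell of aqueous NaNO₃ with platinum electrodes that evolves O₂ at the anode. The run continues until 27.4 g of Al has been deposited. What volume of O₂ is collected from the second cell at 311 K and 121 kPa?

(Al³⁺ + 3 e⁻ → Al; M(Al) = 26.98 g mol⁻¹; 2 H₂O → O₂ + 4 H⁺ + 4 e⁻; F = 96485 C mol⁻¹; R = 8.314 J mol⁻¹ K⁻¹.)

16.3 L

n(Al) = 27.4 / 26.98 = 1.016 mol, so n(e⁻) = 3 × 1.016 = 3.047 mol.
The cells are in series, so the same 3.047 mol of electrons passes through the second cell.
2 H₂O → O₂ + 4 H⁺ + 4 e⁻ — 4 mol e⁻ per mol O₂, so n(O₂) = 3.047/4 = 0.7617 mol.
V = nRT/P = (0.7617 × 8.314 × 311) / (121 × 10³) = 0.0163 m³ = 16.3 L.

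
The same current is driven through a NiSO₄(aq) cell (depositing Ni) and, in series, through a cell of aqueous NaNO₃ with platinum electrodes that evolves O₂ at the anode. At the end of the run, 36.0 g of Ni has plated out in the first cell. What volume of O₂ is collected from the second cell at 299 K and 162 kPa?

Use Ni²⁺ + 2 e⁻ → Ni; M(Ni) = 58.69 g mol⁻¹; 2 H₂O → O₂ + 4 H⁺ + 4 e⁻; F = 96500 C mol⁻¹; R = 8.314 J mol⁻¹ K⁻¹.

n(Ni) = 36.0 / 58.69 = 0.6134 mol, so n(e⁻) = 2 × 0.6134 = 1.227 mol.
The cells are in series, so the same 1.227 mol of electrons passes through the second cell.
2 H₂O → O₂ + 4 H⁺ + 4 e⁻ — 4 mol e⁻ per mol O₂, so n(O₂) = 1.227/4 = 0.3067 mol.
V = nRT/P = (0.3067 × 8.314 × 299) / (162 × 10³) = 0.00471 m³ = 4.71 L.

4.71 L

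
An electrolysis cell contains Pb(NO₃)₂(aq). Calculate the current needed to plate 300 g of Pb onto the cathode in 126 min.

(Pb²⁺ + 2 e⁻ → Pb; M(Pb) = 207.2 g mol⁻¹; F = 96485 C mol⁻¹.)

37.0 A

n(Pb) = 300 / 207.2 = 1.448 mol.
n(e⁻) = 2 × 1.448 = 2.896 mol.
Q = n(e⁻)·F = 2.896 × 96485 = 279400 C.
I = Q/t = 279400 / 7560.0 s = 37.0 A.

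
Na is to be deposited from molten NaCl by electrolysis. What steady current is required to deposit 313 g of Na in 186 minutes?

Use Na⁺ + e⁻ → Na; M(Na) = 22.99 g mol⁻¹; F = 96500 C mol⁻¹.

n(Na) = 313 / 22.99 = 13.61 mol.
n(e⁻) = 1 × 13.61 = 13.61 mol.
Q = n(e⁻)·F = 13.61 × 96500 = 1314000 C.
I = Q/t = 1314000 / 11160 s = 118 A.

118 A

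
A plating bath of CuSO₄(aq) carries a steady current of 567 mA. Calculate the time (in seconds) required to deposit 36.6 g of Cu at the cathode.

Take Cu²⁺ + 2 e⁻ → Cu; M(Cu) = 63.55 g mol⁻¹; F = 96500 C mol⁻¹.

n(Cu) = m/M = 36.6 / 63.55 = 0.5759 mol.
Each Cu atom requires 2 electrons, so n(e⁻) = 2 × 0.5759 = 1.152 mol.
Q = n(e⁻)·F = 1.152 × 96500 = 111200 C.
t = Q/I = 111200 / 0.5670 A = 196000 s.

1.96 × 10⁵ s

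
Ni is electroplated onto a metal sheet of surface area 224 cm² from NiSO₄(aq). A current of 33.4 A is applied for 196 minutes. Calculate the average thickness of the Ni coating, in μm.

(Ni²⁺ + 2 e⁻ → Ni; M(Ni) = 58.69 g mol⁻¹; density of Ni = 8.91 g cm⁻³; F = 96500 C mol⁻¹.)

Q = I·t = 33.40 × 11760 = 392800 C; n(e⁻) = 4.070 mol.
n(Ni) = n(e⁻)/2 = 2.035 mol, so m = 2.035 × 58.69 = 119.4 g.
Volume = m/ρ = 119.4 / 8.91 = 13.41 cm³.
Thickness = V/A = 13.41 / 224 = 0.0598 cm = 598 μm.

598 μm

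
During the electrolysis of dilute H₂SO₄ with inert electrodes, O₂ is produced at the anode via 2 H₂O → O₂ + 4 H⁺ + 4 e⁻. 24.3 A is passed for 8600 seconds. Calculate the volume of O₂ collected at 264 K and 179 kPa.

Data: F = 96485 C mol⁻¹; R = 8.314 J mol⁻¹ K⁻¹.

6.64 L

Q = I·t = 24.30 A × 8600.0 s = 209000 C.
n(e⁻) = Q/F = 209000 / 96485 = 2.166 mol.
4 electrons are transferred per O₂ molecule, so n(O₂) = 2.166 / 4 = 0.5415 mol.
V = nRT/P = (0.5415 × 8.314 × 264) / (179 × 10³ Pa) = 0.00664 m³ = 6.64 L.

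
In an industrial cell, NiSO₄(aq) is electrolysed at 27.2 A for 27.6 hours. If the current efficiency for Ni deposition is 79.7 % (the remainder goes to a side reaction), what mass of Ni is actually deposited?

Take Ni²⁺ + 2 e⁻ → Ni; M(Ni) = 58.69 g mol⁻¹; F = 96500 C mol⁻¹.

Q = I·t = 27.20 × 99360 = 2703000 C.
n(e⁻) = 2703000/96500 = 28.01 mol; theoretically n(Ni) = 28.01/2 = 14.00 mol, m_theo = 821.8 g.
At 79.7 % efficiency, m_actual = 0.797 × 821.8 = 655 g.

655 g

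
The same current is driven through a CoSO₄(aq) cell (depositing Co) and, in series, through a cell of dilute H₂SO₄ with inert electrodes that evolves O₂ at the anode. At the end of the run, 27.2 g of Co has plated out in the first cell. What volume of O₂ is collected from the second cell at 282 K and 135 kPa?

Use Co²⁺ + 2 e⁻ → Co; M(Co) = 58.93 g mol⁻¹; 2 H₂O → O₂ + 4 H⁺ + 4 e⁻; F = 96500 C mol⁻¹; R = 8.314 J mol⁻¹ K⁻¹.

n(Co) = 27.2 / 58.93 = 0.4616 mol, so n(e⁻) = 2 × 0.4616 = 0.9231 mol.
The cells are in series, so the same 0.9231 mol of electrons passes through the second cell.
2 H₂O → O₂ + 4 H⁺ + 4 e⁻ — 4 mol e⁻ per mol O₂, so n(O₂) = 0.9231/4 = 0.2308 mol.
V = nRT/P = (0.2308 × 8.314 × 282) / (135 × 10³) = 0.00401 m³ = 4.01 L.

4.01 L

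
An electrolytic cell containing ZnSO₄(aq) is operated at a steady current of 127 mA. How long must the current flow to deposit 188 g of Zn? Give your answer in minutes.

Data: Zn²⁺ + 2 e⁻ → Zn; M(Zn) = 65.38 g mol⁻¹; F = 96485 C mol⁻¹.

n(Zn) = m/M = 188 / 65.38 = 2.875 mol.
Each Zn atom requires 2 electrons, so n(e⁻) = 2 × 2.875 = 5.751 mol.
Q = n(e⁻)·F = 5.751 × 96485 = 554900 C.
t = Q/I = 554900 / 0.1270 A = 4369000 s = 72800 min.

72800 min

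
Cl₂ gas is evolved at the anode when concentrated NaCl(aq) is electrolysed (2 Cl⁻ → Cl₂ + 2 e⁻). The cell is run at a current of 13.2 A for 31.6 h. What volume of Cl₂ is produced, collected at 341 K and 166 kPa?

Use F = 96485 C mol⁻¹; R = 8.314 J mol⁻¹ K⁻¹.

133 L

Q = I·t = 13.20 A × 113760 s = 1502000 C.
n(e⁻) = Q/F = 1502000 / 96485 = 15.56 mol.
2 electrons are transferred per Cl₂ molecule, so n(Cl₂) = 15.56 / 2 = 7.782 mol.
V = nRT/P = (7.782 × 8.314 × 341) / (166 × 10³ Pa) = 0.133 m³ = 133 L.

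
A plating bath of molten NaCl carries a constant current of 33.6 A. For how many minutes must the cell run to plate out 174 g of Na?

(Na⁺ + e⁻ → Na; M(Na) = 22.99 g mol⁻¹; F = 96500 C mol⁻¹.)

n(Na) = m/M = 174 / 22.99 = 7.569 mol.
Each Na atom requires 1 electron, so n(e⁻) = 1 × 7.569 = 7.569 mol.
Q = n(e⁻)·F = 7.569 × 96500 = 730400 C.
t = Q/I = 730400 / 33.60 A = 21740 s = 362 min.

362 min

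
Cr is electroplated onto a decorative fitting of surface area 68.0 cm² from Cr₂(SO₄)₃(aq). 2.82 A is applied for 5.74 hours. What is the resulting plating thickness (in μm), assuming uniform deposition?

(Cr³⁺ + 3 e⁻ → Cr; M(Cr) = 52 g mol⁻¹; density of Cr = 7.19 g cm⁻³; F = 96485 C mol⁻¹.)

214 μm

Q = I·t = 2.820 × 20664 = 58270 C; n(e⁻) = 0.6040 mol.
n(Cr) = n(e⁻)/3 = 0.2013 mol, so m = 0.2013 × 52 = 10.47 g.
Volume = m/ρ = 10.47 / 7.19 = 1.456 cm³.
Thickness = V/A = 1.456 / 68.0 = 0.0214 cm = 214 μm.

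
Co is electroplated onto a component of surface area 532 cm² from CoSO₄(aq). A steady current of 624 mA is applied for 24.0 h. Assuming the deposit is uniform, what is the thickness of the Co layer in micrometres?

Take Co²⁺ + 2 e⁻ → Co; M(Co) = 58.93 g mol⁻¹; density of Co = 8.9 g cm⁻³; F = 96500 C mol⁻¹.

34.8 μm

Q = I·t = 0.6240 × 86400 = 53910 C; n(e⁻) = 0.5587 mol.
n(Co) = n(e⁻)/2 = 0.2793 mol, so m = 0.2793 × 58.93 = 16.46 g.
Volume = m/ρ = 16.46 / 8.9 = 1.850 cm³.
Thickness = V/A = 1.850 / 532 = 0.00348 cm = 34.8 μm.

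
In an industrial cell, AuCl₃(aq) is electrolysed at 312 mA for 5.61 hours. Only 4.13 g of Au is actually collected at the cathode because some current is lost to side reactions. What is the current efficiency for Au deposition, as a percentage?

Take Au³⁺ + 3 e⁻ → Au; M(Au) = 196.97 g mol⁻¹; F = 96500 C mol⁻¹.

96.3 %

Q = I·t = 0.3120 × 20196 = 6301 C; n(e⁻) = 6301/96500 = 0.06530 mol.
Theoretical n(Au) = n(e⁻)/3 = 0.02177 mol, i.e. m_theo = 0.02177 × 196.97 = 4.287 g.
Efficiency = m_actual / m_theo = 4.13 / 4.287 = 96.3 %.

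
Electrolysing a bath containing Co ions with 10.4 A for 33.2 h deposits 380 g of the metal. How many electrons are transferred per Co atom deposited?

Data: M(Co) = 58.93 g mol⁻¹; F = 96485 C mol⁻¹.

2

Q = I·t = 10.40 A × 119520 s = 1243000 C, so n(e⁻) = 1243000/96485 = 12.88 mol.
n(Co) deposited = 380 / 58.93 = 6.448 mol.
Electrons per atom = n(e⁻)/n(Co) = 12.88 / 6.448 = 2.00 ≈ 2, so the ion is Co²⁺.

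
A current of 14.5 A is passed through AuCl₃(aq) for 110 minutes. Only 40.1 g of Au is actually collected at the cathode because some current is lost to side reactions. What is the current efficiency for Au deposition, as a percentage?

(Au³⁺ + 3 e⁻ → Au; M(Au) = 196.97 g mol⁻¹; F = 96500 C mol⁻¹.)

61.6 %

Q = I·t = 14.50 × 6600.0 = 95700 C; n(e⁻) = 95700/96500 = 0.9917 mol.
Theoretical n(Au) = n(e⁻)/3 = 0.3306 mol, i.e. m_theo = 0.3306 × 196.97 = 65.11 g.
Efficiency = m_actual / m_theo = 40.1 / 65.11 = 61.6 %.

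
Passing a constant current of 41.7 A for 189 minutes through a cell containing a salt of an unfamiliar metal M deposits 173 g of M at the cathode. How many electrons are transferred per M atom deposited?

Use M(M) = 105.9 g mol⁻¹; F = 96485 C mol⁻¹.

3

Q = I·t = 41.70 A × 11340 s = 472900 C, so n(e⁻) = 472900/96485 = 4.901 mol.
n(M) deposited = 173 / 105.9 = 1.634 mol.
Electrons per atom = n(e⁻)/n(M) = 4.901 / 1.634 = 3.00 ≈ 3, so the ion is M³⁺.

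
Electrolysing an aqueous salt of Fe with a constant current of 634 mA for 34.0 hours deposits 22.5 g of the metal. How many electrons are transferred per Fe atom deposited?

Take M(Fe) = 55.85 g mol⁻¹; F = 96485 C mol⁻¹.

2

Q = I·t = 0.6340 A × 122400 s = 77600 C, so n(e⁻) = 77600/96485 = 0.8043 mol.
n(Fe) deposited = 22.5 / 55.85 = 0.4029 mol.
Electrons per atom = n(e⁻)/n(Fe) = 0.8043 / 0.4029 = 2.00 ≈ 2, so the ion is Fe²⁺.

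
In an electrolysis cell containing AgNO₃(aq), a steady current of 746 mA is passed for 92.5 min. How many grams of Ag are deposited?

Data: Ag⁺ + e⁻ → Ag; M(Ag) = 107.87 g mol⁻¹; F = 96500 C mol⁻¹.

Q = I·t = 0.7460 A × 5550.0 s = 4140 C.
n(e⁻) = Q/F = 4140 / 96500 = 0.04290 mol.
Ag⁺ + e⁻ → Ag, so n(Ag) = n(e⁻)/1 = 0.04290 mol.
m = n·M = 0.04290 × 107.87 = 4.63 g.

4.63 g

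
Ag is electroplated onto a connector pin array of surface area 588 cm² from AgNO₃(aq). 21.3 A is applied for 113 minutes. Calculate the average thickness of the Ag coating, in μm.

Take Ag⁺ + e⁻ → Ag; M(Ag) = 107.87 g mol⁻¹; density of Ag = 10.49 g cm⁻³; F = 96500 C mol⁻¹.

262 μm

Q = I·t = 21.30 × 6780.0 = 144400 C; n(e⁻) = 1.497 mol.
n(Ag) = n(e⁻)/1 = 1.497 mol, so m = 1.497 × 107.87 = 161.4 g.
Volume = m/ρ = 161.4 / 10.49 = 15.39 cm³.
Thickness = V/A = 15.39 / 588 = 0.0262 cm = 262 μm.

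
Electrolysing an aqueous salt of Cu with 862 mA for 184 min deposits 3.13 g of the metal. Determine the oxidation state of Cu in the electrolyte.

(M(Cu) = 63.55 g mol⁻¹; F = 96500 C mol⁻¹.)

Q = I·t = 0.8620 A × 11040 s = 9516 C, so n(e⁻) = 9516/96500 = 0.09862 mol.
n(Cu) deposited = 3.13 / 63.55 = 0.04925 mol.
Electrons per atom = n(e⁻)/n(Cu) = 0.09862 / 0.04925 = 2.00 ≈ 2, so the ion is Cu²⁺.

+2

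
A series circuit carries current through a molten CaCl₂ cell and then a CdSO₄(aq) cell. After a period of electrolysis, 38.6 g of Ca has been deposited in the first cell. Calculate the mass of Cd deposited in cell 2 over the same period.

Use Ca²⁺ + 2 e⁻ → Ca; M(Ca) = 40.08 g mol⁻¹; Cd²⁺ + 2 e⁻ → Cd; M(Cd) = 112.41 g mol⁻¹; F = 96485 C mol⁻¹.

108 g

n(Ca) = 38.6 / 40.08 = 0.9631 mol.
Since Ca²⁺ + 2 e⁻ → Ca, n(e⁻) passed = 2 × 0.9631 = 1.926 mol.
Cells in series carry the same charge, so the same 1.926 mol of electrons passes through cell 2.
Cd²⁺ + 2 e⁻ → Cd, so n(Cd) = 1.926 / 2 = 0.9631 mol.
m(Cd) = 0.9631 × 112.41 = 108 g.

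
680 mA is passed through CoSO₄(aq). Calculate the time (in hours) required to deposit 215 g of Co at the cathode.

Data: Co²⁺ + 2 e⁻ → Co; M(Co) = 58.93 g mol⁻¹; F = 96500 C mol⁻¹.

288 h

n(Co) = m/M = 215 / 58.93 = 3.648 mol.
Each Co atom requires 2 electrons, so n(e⁻) = 2 × 3.648 = 7.297 mol.
Q = n(e⁻)·F = 7.297 × 96500 = 704100 C.
t = Q/I = 704100 / 0.6800 A = 1036000 s = 288 h.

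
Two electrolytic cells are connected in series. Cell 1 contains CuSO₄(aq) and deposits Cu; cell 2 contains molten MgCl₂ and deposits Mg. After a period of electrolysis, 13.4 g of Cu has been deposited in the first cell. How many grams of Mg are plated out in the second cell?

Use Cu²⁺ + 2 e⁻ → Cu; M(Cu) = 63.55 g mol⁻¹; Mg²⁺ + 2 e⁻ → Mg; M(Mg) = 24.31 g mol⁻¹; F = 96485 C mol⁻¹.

n(Cu) = 13.4 / 63.55 = 0.2109 mol.
Since Cu²⁺ + 2 e⁻ → Cu, n(e⁻) passed = 2 × 0.2109 = 0.4217 mol.
Cells in series carry the same charge, so the same 0.4217 mol of electrons passes through cell 2.
Mg²⁺ + 2 e⁻ → Mg, so n(Mg) = 0.4217 / 2 = 0.2109 mol.
m(Mg) = 0.2109 × 24.31 = 5.13 g.

5.13 g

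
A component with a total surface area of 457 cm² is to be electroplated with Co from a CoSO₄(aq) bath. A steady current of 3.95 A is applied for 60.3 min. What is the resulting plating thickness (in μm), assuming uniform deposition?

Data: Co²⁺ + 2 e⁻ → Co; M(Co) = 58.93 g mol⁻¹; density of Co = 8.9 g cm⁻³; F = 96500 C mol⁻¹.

Q = I·t = 3.950 × 3618.0 = 14290 C; n(e⁻) = 0.1481 mol.
n(Co) = n(e⁻)/2 = 0.07405 mol, so m = 0.07405 × 58.93 = 4.364 g.
Volume = m/ρ = 4.364 / 8.9 = 0.4903 cm³.
Thickness = V/A = 0.4903 / 457 = 0.00107 cm = 10.7 μm.

10.7 μm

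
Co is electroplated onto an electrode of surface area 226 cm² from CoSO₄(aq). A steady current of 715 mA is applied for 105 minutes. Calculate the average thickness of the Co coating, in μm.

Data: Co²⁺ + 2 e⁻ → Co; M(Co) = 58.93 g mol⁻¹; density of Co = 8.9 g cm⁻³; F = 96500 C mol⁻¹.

6.84 μm

Q = I·t = 0.7150 × 6300.0 = 4504 C; n(e⁻) = 0.04668 mol.
n(Co) = n(e⁻)/2 = 0.02334 mol, so m = 0.02334 × 58.93 = 1.375 g.
Volume = m/ρ = 1.375 / 8.9 = 0.1545 cm³.
Thickness = V/A = 0.1545 / 226 = 6.84 × 10⁻⁴ cm = 6.84 μm.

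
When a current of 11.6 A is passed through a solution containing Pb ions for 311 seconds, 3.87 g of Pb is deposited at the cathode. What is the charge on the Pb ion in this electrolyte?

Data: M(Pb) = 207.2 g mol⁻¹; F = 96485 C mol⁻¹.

Q = I·t = 11.60 A × 311.00 s = 3608 C, so n(e⁻) = 3608/96485 = 0.03739 mol.
n(Pb) deposited = 3.87 / 207.2 = 0.01868 mol.
Electrons per atom = n(e⁻)/n(Pb) = 0.03739 / 0.01868 = 2.00 ≈ 2, so the ion is Pb²⁺.

+2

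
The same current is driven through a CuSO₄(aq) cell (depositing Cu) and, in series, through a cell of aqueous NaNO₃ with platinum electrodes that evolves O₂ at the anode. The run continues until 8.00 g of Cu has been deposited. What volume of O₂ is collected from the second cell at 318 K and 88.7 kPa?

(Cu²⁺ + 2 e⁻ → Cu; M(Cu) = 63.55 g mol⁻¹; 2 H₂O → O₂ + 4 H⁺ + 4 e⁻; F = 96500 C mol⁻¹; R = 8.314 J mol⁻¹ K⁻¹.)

1.88 L

n(Cu) = 8.00 / 63.55 = 0.1259 mol, so n(e⁻) = 2 × 0.1259 = 0.2518 mol.
The cells are in series, so the same 0.2518 mol of electrons passes through the second cell.
2 H₂O → O₂ + 4 H⁺ + 4 e⁻ — 4 mol e⁻ per mol O₂, so n(O₂) = 0.2518/4 = 0.06294 mol.
V = nRT/P = (0.06294 × 8.314 × 318) / (88.7 × 10³) = 0.00188 m³ = 1.88 L.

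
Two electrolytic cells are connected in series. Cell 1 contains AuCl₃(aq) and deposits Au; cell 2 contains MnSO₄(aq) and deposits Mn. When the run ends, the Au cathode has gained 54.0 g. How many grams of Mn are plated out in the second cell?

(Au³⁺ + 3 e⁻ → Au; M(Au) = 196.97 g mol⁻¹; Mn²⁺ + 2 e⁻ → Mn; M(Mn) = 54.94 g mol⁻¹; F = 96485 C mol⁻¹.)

n(Au) = 54.0 / 196.97 = 0.2742 mol.
Since Au³⁺ + 3 e⁻ → Au, n(e⁻) passed = 3 × 0.2742 = 0.8225 mol.
Cells in series carry the same charge, so the same 0.8225 mol of electrons passes through cell 2.
Mn²⁺ + 2 e⁻ → Mn, so n(Mn) = 0.8225 / 2 = 0.4112 mol.
m(Mn) = 0.4112 × 54.94 = 22.6 g.

22.6 g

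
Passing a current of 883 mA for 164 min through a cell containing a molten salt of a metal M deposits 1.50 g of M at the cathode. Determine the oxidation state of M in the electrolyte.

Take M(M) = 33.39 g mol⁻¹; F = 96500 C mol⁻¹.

Q = I·t = 0.8830 A × 9840.0 s = 8689 C, so n(e⁻) = 8689/96500 = 0.09004 mol.
n(M) deposited = 1.50 / 33.39 = 0.04492 mol.
Electrons per atom = n(e⁻)/n(M) = 0.09004 / 0.04492 = 2.00 ≈ 2, so the ion is M²⁺.

+2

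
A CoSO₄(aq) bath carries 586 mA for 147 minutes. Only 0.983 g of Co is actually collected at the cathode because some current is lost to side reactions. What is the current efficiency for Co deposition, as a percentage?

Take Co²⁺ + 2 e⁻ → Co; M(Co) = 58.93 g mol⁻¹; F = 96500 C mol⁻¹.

62.3 %

Q = I·t = 0.5860 × 8820.0 = 5169 C; n(e⁻) = 5169/96500 = 0.05356 mol.
Theoretical n(Co) = n(e⁻)/2 = 0.02678 mol, i.e. m_theo = 0.02678 × 58.93 = 1.578 g.
Efficiency = m_actual / m_theo = 0.983 / 1.578 = 62.3 %.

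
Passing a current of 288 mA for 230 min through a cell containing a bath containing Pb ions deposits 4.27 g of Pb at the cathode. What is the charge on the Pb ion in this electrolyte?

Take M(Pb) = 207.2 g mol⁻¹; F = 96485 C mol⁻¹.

Q = I·t = 0.2880 A × 13800 s = 3974 C, so n(e⁻) = 3974/96485 = 0.04119 mol.
n(Pb) deposited = 4.27 / 207.2 = 0.02061 mol.
Electrons per atom = n(e⁻)/n(Pb) = 0.04119 / 0.02061 = 2.00 ≈ 2, so the ion is Pb²⁺.

+2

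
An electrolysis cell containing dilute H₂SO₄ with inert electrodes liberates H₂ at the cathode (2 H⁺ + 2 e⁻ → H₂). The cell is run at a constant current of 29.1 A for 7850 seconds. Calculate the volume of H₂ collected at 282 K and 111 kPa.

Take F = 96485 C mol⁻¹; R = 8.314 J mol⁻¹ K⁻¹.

25.0 L

Q = I·t = 29.10 A × 7850.0 s = 228400 C.
n(e⁻) = Q/F = 228400 / 96485 = 2.368 mol.
2 electrons are transferred per H₂ molecule, so n(H₂) = 2.368 / 2 = 1.184 mol.
V = nRT/P = (1.184 × 8.314 × 282) / (111 × 10³ Pa) = 0.0250 m³ = 25.0 L.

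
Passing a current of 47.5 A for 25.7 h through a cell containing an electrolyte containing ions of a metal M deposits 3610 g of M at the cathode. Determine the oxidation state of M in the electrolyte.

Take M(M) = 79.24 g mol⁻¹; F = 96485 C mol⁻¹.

+1

Q = I·t = 47.50 A × 92520 s = 4395000 C, so n(e⁻) = 4395000/96485 = 45.55 mol.
n(M) deposited = 3610 / 79.24 = 45.56 mol.
Electrons per atom = n(e⁻)/n(M) = 45.55 / 45.56 = 1.00 ≈ 1, so the ion is M⁺.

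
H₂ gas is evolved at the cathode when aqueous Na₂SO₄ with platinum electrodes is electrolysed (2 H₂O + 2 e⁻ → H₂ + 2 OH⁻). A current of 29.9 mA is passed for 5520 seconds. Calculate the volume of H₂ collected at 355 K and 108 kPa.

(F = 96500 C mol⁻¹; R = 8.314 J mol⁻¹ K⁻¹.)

0.0234 L

Q = I·t = 0.02990 A × 5520.0 s = 165.0 C.
n(e⁻) = Q/F = 165.0 / 96500 = 0.001710 mol.
2 electrons are transferred per H₂ molecule, so n(H₂) = 0.001710 / 2 = 0.0008552 mol.
V = nRT/P = (0.0008552 × 8.314 × 355) / (108 × 10³ Pa) = 2.34 × 10⁻⁵ m³ = 0.0234 L.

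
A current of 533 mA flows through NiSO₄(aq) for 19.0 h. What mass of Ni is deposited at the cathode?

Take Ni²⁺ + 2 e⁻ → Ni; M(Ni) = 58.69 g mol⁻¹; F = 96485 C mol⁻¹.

Q = I·t = 0.5330 A × 68400 s = 36460 C.
n(e⁻) = Q/F = 36460 / 96485 = 0.3779 mol.
Ni²⁺ + 2 e⁻ → Ni, so n(Ni) = n(e⁻)/2 = 0.1889 mol.
m = n·M = 0.1889 × 58.69 = 11.1 g.

11.1 g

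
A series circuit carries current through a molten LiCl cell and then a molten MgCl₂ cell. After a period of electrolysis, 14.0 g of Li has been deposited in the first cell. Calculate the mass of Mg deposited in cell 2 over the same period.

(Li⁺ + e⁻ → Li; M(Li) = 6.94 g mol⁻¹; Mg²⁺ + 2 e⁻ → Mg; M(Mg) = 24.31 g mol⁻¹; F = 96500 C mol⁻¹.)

24.5 g

n(Li) = 14.0 / 6.94 = 2.017 mol.
Since Li⁺ + e⁻ → Li, n(e⁻) passed = 1 × 2.017 = 2.017 mol.
Cells in series carry the same charge, so the same 2.017 mol of electrons passes through cell 2.
Mg²⁺ + 2 e⁻ → Mg, so n(Mg) = 2.017 / 2 = 1.009 mol.
m(Mg) = 1.009 × 24.31 = 24.5 g.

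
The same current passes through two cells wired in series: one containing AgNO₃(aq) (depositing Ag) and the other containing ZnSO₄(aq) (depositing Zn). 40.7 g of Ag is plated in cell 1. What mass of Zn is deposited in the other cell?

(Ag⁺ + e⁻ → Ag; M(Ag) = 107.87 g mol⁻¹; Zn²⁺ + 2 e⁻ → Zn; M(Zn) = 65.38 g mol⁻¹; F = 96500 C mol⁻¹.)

12.3 g

n(Ag) = 40.7 / 107.87 = 0.3773 mol.
Since Ag⁺ + e⁻ → Ag, n(e⁻) passed = 1 × 0.3773 = 0.3773 mol.
Cells in series carry the same charge, so the same 0.3773 mol of electrons passes through cell 2.
Zn²⁺ + 2 e⁻ → Zn, so n(Zn) = 0.3773 / 2 = 0.1887 mol.
m(Zn) = 0.1887 × 65.38 = 12.3 g.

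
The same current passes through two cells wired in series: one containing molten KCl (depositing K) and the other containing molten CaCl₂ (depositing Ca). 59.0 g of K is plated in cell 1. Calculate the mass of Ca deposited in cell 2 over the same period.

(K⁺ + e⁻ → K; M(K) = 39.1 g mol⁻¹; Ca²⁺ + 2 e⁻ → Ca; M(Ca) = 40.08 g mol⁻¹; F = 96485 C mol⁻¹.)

30.2 g

n(K) = 59.0 / 39.1 = 1.509 mol.
Since K⁺ + e⁻ → K, n(e⁻) passed = 1 × 1.509 = 1.509 mol.
Cells in series carry the same charge, so the same 1.509 mol of electrons passes through cell 2.
Ca²⁺ + 2 e⁻ → Ca, so n(Ca) = 1.509 / 2 = 0.7545 mol.
m(Ca) = 0.7545 × 40.08 = 30.2 g.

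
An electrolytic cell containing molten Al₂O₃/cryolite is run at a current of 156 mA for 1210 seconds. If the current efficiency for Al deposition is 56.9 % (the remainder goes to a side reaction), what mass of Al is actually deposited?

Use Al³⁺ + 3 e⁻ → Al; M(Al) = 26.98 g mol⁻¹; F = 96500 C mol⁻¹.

0.0100 g

Q = I·t = 0.1560 × 1210.0 = 188.8 C.
n(e⁻) = 188.8/96500 = 0.001956 mol; theoretically n(Al) = 0.001956/3 = 0.0006520 mol, m_theo = 0.01759 g.
At 56.9 % efficiency, m_actual = 0.569 × 0.01759 = 0.0100 g.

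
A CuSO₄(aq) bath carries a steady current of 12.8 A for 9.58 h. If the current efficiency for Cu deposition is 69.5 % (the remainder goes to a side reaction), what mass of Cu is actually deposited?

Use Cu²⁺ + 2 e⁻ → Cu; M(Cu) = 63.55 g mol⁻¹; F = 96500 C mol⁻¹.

Q = I·t = 12.80 × 34488 = 441400 C.
n(e⁻) = 441400/96500 = 4.575 mol; theoretically n(Cu) = 4.575/2 = 2.287 mol, m_theo = 145.4 g.
At 69.5 % efficiency, m_actual = 0.695 × 145.4 = 101 g.

101 g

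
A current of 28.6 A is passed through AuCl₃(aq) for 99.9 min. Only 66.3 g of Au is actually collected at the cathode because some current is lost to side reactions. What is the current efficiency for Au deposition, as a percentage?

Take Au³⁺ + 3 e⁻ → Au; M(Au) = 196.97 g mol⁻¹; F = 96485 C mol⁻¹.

56.8 %

Q = I·t = 28.60 × 5994.0 = 171400 C; n(e⁻) = 171400/96485 = 1.777 mol.
Theoretical n(Au) = n(e⁻)/3 = 0.5922 mol, i.e. m_theo = 0.5922 × 196.97 = 116.7 g.
Efficiency = m_actual / m_theo = 66.3 / 116.7 = 56.8 %.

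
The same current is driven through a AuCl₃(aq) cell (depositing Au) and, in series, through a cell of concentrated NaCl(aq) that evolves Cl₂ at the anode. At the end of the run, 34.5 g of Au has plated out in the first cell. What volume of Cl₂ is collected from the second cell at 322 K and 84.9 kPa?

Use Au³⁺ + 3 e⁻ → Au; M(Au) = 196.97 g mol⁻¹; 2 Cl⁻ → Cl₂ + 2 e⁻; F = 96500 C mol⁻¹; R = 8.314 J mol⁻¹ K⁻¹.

n(Au) = 34.5 / 196.97 = 0.1752 mol, so n(e⁻) = 3 × 0.1752 = 0.5255 mol.
The cells are in series, so the same 0.5255 mol of electrons passes through the second cell.
2 Cl⁻ → Cl₂ + 2 e⁻ — 2 mol e⁻ per mol Cl₂, so n(Cl₂) = 0.5255/2 = 0.2627 mol.
V = nRT/P = (0.2627 × 8.314 × 322) / (84.9 × 10³) = 0.00828 m³ = 8.28 L.

8.28 L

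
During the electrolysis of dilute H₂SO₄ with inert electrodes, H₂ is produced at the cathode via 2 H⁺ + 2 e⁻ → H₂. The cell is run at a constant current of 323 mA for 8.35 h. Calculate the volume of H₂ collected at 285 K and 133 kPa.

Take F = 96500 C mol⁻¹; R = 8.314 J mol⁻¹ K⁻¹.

Q = I·t = 0.3230 A × 30060 s = 9709 C.
n(e⁻) = Q/F = 9709 / 96500 = 0.1006 mol.
2 electrons are transferred per H₂ molecule, so n(H₂) = 0.1006 / 2 = 0.05031 mol.
V = nRT/P = (0.05031 × 8.314 × 285) / (133 × 10³ Pa) = 8.96 × 10⁻⁴ m³ = 0.896 L.

0.896 L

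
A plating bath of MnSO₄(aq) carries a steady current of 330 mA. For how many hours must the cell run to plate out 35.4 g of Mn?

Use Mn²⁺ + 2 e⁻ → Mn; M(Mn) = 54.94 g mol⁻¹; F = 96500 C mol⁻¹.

n(Mn) = m/M = 35.4 / 54.94 = 0.6443 mol.
Each Mn atom requires 2 electrons, so n(e⁻) = 2 × 0.6443 = 1.289 mol.
Q = n(e⁻)·F = 1.289 × 96500 = 124400 C.
t = Q/I = 124400 / 0.3300 A = 376800 s = 105 h.

105 h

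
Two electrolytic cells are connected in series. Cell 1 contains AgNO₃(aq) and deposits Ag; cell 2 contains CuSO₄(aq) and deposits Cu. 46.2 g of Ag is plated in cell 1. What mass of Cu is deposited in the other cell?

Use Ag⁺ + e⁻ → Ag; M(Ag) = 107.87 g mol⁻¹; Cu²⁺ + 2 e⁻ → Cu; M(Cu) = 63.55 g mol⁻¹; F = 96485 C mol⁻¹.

13.6 g

n(Ag) = 46.2 / 107.87 = 0.4283 mol.
Since Ag⁺ + e⁻ → Ag, n(e⁻) passed = 1 × 0.4283 = 0.4283 mol.
Cells in series carry the same charge, so the same 0.4283 mol of electrons passes through cell 2.
Cu²⁺ + 2 e⁻ → Cu, so n(Cu) = 0.4283 / 2 = 0.2141 mol.
m(Cu) = 0.2141 × 63.55 = 13.6 g.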